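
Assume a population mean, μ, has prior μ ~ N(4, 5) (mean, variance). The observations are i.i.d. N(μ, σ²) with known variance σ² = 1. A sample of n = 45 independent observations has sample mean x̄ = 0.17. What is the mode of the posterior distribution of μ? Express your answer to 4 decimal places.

μ̂_MAP = 0.1869

n = 45, x̄ = 0.17.
For a Normal prior and Normal likelihood with known variance, the posterior is Normal; its mode equals its mean, the precision-weighted average.
Prior precision 1/σ₀² = 1/5 = 0.2; data precision n/σ² = 45/1 = 45.
μ̂ = (0.2·4 + 45·0.17) / (0.2 + 45) = 8.45/45.2 = 169/904 ≈ 0.1869.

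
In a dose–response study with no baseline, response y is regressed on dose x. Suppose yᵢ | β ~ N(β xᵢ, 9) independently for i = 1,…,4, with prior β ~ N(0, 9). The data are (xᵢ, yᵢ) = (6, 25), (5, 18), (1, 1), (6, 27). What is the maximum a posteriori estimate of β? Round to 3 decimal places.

log p(β | y) = −Σ(yᵢ − βxᵢ)²/(2·9) − β²/(2·9) + const.
Setting the derivative to zero: Σxᵢ(yᵢ − βxᵢ)/9 − β/9 = 0, so β = Σxᵢyᵢ / (Σxᵢ² + σ²/τ²).
Σxᵢyᵢ = 6·25 + 5·18 + 1·1 + 6·27 = 403; Σxᵢ² = 98; σ²/τ² = 1.
β̂_MAP = 403 / (98 + 1) = 403/99 ≈ 4.071.

β̂_MAP = 4.071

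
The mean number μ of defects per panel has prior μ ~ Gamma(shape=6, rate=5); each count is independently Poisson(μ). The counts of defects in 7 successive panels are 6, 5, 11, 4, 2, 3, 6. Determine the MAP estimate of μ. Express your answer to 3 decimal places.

Σxᵢ = 6+5+11+4+2+3+6 = 37, with n = 7.
Posterior ∝ μ^5e^(−5μ) · μ^37e^(−7μ) = μ^42e^(−12μ), i.e. Gamma(shape=43, rate=12).
The mode of a Gamma(a, b) with a ≥ 1 (shape–rate) is (a−1)/b = 42/12 ≈ 3.500.

μ̂_MAP = 3.500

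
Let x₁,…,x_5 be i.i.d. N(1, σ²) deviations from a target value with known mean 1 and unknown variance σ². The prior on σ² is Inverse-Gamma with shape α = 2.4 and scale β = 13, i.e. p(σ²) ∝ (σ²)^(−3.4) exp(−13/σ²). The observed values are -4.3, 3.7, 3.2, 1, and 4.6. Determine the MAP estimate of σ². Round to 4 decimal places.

Sum of squared deviations about the known mean: SS = (-4.3−1)² + (3.7−1)² + (3.2−1)² + (1−1)² + (4.6−1)² = 53.18.
The Normal likelihood contributes (σ²)^(−n/2) exp(−SS/(2σ²)), so the posterior is Inverse-Gamma(α + n/2, β + SS/2) = Inverse-Gamma(4.9, 39.59).
The mode of Inverse-Gamma(a, b) is b/(a+1) = 39.59/5.9 ≈ 6.7102.

σ̂²_MAP = 6.7102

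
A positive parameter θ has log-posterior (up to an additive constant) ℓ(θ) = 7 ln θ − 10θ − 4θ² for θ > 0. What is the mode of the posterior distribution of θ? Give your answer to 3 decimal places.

ℓ'(θ) = 7/θ − 10 − 8θ. Setting this to zero and multiplying by θ: 8θ² + 10θ − 7 = 0.
θ = (−10 + √(10² + 4·8·7)) / (2·8) = (−10 + √324) / 16 = (−10 + 18)/16 = 1/2.
ℓ''(θ) = −7/θ² − 8 < 0, confirming a maximum.

θ̂_MAP = 0.500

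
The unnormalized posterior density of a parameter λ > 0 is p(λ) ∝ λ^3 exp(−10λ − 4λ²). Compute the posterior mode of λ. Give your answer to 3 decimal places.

ℓ'(λ) = 3/λ − 10 − 8λ. Setting this to zero and multiplying by λ: 8λ² + 10λ − 3 = 0.
λ = (−10 + √(10² + 4·8·3)) / (2·8) = (−10 + √196) / 16 = (−10 + 14)/16 = 1/4.
ℓ''(λ) = −3/λ² − 8 < 0, confirming a maximum.

λ̂_MAP = 0.250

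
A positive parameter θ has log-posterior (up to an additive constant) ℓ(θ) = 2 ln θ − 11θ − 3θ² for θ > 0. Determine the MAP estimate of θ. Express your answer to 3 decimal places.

θ̂_MAP = 0.167

ℓ'(θ) = 2/θ − 11 − 6θ. Setting this to zero and multiplying by θ: 6θ² + 11θ − 2 = 0.
θ = (−11 + √(11² + 4·6·2)) / (2·6) = (−11 + √169) / 12 = (−11 + 13)/12 = 1/6.
ℓ''(θ) = −2/θ² − 6 < 0, confirming a maximum.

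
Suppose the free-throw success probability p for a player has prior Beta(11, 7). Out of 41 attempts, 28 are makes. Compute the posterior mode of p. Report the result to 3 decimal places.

Prior: Beta(11, 7).
Data: 28 successes in 41 trials. The binomial likelihood contributes p^28(1−p)^13, so the posterior is Beta(11+28, 7+13) = Beta(39, 20).
For Beta(a, b) with a, b > 1 the mode is (a−1)/(a+b−2) = 38/57 ≈ 0.667.

p̂_MAP = 0.667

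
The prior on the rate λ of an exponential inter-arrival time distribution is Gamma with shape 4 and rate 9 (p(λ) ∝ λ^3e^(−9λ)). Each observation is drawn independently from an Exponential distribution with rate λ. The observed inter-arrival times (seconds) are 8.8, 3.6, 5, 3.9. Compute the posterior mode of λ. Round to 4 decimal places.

The Exponential(rate=λ) likelihood is ∝ λ^n e^(−λΣtᵢ). Here n = 4 and Σtᵢ = 8.8 + 3.6 + 5 + 3.9 = 21.3.
Posterior ∝ λ^3e^(−9λ) · λ^4e^(−21.3λ) = λ^7e^(−30.3λ), i.e. Gamma(8, 30.3).
Mode = (a−1)/b = 7/30.3 ≈ 0.2310.

λ̂_MAP = 0.2310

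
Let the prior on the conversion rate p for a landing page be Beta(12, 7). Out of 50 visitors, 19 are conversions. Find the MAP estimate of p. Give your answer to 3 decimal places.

Prior: Beta(12, 7).
Data: 19 successes in 50 trials. The binomial likelihood contributes p^19(1−p)^31, so the posterior is Beta(12+19, 7+31) = Beta(31, 38).
For Beta(a, b) with a, b > 1 the mode is (a−1)/(a+b−2) = 30/67 ≈ 0.448.

p̂_MAP = 0.448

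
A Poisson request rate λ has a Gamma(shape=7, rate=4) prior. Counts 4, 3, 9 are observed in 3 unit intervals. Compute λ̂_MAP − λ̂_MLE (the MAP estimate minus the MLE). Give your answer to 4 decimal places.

Σxᵢ = 16. Posterior is Gamma(23, 7); MAP = (23−1)/7 = 22/7 ≈ 3.14286.
MLE = x̄ = 16/3 ≈ 5.33333.
Difference = 22/7 − 16/3 = -46/21 ≈ -2.1905.

MAP − MLE = -2.1905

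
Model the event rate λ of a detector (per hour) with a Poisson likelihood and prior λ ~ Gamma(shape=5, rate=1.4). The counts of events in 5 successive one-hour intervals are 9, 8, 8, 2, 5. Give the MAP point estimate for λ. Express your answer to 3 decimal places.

λ̂_MAP = 5.625

Σxᵢ = 9+8+8+2+5 = 32, with n = 5.
Posterior ∝ λ^4e^(−1.4λ) · λ^32e^(−5λ) = λ^36e^(−6.4λ), i.e. Gamma(shape=37, rate=6.4).
The mode of a Gamma(a, b) with a ≥ 1 (shape–rate) is (a−1)/b = 36/6.4 ≈ 5.625.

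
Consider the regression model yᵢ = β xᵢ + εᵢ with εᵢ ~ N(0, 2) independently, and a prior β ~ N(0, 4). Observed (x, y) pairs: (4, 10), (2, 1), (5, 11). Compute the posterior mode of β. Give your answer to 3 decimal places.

β̂_MAP = 2.132

log p(β | y) = −Σ(yᵢ − βxᵢ)²/(2·2) − β²/(2·4) + const.
Setting the derivative to zero: Σxᵢ(yᵢ − βxᵢ)/2 − β/4 = 0, so β = Σxᵢyᵢ / (Σxᵢ² + σ²/τ²).
Σxᵢyᵢ = 4·10 + 2·1 + 5·11 = 97; Σxᵢ² = 45; σ²/τ² = 0.5.
β̂_MAP = 97 / (45 + 0.5) = 97/45.5 ≈ 2.132.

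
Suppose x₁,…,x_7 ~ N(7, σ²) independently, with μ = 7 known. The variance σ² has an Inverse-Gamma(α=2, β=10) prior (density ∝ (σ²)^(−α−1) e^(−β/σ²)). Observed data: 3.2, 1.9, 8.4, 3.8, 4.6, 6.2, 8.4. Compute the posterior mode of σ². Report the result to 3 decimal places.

Sum of squared deviations about the known mean: SS = (3.2−7)² + (1.9−7)² + (8.4−7)² + (3.8−7)² + (4.6−7)² + (6.2−7)² + (8.4−7)² = 61.01.
The Normal likelihood contributes (σ²)^(−n/2) exp(−SS/(2σ²)), so the posterior is Inverse-Gamma(α + n/2, β + SS/2) = Inverse-Gamma(5.5, 40.505).
The mode of Inverse-Gamma(a, b) is b/(a+1) = 40.505/6.5 ≈ 6.232.

σ̂²_MAP = 6.232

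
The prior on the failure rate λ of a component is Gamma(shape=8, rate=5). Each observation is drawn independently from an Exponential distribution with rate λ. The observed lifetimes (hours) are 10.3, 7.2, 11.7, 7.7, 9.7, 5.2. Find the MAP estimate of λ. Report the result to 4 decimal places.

λ̂_MAP = 0.2289

The Exponential(rate=λ) likelihood is ∝ λ^n e^(−λΣtᵢ). Here n = 6 and Σtᵢ = 10.3 + 7.2 + 11.7 + 7.7 + 9.7 + 5.2 = 51.8.
Posterior ∝ λ^7e^(−5λ) · λ^6e^(−51.8λ) = λ^13e^(−56.8λ), i.e. Gamma(14, 56.8).
Mode = (a−1)/b = 13/56.8 ≈ 0.2289.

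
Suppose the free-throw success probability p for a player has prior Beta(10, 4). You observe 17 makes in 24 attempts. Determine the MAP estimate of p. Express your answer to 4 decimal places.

Prior: Beta(10, 4).
Data: 17 successes in 24 trials. The binomial likelihood contributes p^17(1−p)^7, so the posterior is Beta(10+17, 4+7) = Beta(27, 11).
For Beta(a, b) with a, b > 1 the mode is (a−1)/(a+b−2) = 26/36 ≈ 0.7222.

p̂_MAP = 0.7222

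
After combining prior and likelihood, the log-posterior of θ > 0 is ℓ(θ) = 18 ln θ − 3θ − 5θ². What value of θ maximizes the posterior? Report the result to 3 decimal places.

ℓ'(θ) = 18/θ − 3 − 10θ. Setting this to zero and multiplying by θ: 10θ² + 3θ − 18 = 0.
θ = (−3 + √(3² + 4·10·18)) / (2·10) = (−3 + √729) / 20 = (−3 + 27)/20 = 6/5.
ℓ''(θ) = −18/θ² − 10 < 0, confirming a maximum.

θ̂_MAP = 1.200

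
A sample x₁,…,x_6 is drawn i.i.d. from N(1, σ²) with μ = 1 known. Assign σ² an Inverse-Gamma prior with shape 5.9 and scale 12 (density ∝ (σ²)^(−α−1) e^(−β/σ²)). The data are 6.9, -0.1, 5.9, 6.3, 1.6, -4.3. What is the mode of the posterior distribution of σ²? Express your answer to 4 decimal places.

σ̂²_MAP = 7.0995

Sum of squared deviations about the known mean: SS = (6.9−1)² + (-0.1−1)² + (5.9−1)² + (6.3−1)² + (1.6−1)² + (-4.3−1)² = 116.57.
The Normal likelihood contributes (σ²)^(−n/2) exp(−SS/(2σ²)), so the posterior is Inverse-Gamma(α + n/2, β + SS/2) = Inverse-Gamma(8.9, 70.285).
The mode of Inverse-Gamma(a, b) is b/(a+1) = 70.285/9.9 ≈ 7.0995.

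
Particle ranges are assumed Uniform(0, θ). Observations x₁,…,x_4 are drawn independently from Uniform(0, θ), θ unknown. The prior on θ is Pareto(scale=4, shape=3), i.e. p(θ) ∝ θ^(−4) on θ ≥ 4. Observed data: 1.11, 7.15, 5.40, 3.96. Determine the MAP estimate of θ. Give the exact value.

θ̂_MAP = 7.15

The Uniform(0, θ) likelihood is θ^(−n) for θ ≥ max(xᵢ), zero otherwise. Here max(xᵢ) = 7.15.
Posterior ∝ θ^(−4) · θ^(−4) = θ^(−8) on θ ≥ max(4, 7.15) = 7.15.
This density is strictly decreasing in θ, so the posterior mode lies at the lower boundary of the support.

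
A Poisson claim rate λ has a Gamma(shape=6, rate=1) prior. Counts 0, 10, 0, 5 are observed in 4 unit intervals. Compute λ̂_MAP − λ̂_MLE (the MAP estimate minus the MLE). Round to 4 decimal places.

MAP − MLE = 0.2500

Σxᵢ = 15. Posterior is Gamma(21, 5); MAP = (21−1)/5 = 20/5 ≈ 4.00000.
MLE = x̄ = 15/4 ≈ 3.75000.
Difference = 20/5 − 15/4 = 1/4 ≈ 0.2500.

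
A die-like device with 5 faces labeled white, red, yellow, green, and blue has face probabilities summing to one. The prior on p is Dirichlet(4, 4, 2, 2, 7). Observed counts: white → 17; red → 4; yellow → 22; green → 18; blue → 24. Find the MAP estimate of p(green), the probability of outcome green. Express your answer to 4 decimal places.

The posterior is Dirichlet(αᵢ + nᵢ) = Dirichlet(21, 8, 24, 20, 31).
For a Dirichlet(a₁,…,a_K) with all aᵢ > 1, the mode has j-th component (aⱼ − 1)/(Σaᵢ − K).
Here Σaᵢ = 104 and K = 5, so p(green) = (20 − 1)/(104 − 5) = 19/99 ≈ 0.1919.

MAP estimate of p(green) = 0.1919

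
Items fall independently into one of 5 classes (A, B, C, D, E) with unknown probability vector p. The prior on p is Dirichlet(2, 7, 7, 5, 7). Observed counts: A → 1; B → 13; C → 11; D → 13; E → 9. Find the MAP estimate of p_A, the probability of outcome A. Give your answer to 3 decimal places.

MAP estimate of p_A = 0.029

The posterior is Dirichlet(αᵢ + nᵢ) = Dirichlet(3, 20, 18, 18, 16).
For a Dirichlet(a₁,…,a_K) with all aᵢ > 1, the mode has j-th component (aⱼ − 1)/(Σaᵢ − K).
Here Σaᵢ = 75 and K = 5, so p_A = (3 − 1)/(75 − 5) = 2/70 ≈ 0.029.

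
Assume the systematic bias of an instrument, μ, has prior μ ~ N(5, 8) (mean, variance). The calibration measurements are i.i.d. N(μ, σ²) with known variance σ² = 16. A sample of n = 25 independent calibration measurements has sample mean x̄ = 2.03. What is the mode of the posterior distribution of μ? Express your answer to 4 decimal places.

n = 25, x̄ = 2.03.
For a Normal prior and Normal likelihood with known variance, the posterior is Normal; its mode equals its mean, the precision-weighted average.
Prior precision 1/σ₀² = 1/8 = 0.125; data precision n/σ² = 25/16 = 1.5625.
μ̂ = (0.125·5 + 1.5625·2.03) / (0.125 + 1.5625) = 3.796875/1.6875 = 2.2500.

μ̂_MAP = 2.2500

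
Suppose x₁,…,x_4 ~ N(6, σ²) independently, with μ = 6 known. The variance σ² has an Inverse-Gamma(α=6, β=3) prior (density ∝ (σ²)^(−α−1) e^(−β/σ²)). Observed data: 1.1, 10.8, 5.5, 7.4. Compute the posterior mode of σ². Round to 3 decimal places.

σ̂²_MAP = 3.070

Sum of squared deviations about the known mean: SS = (1.1−6)² + (10.8−6)² + (5.5−6)² + (7.4−6)² = 49.26.
The Normal likelihood contributes (σ²)^(−n/2) exp(−SS/(2σ²)), so the posterior is Inverse-Gamma(α + n/2, β + SS/2) = Inverse-Gamma(8, 27.63).
The mode of Inverse-Gamma(a, b) is b/(a+1) = 27.63/9 ≈ 3.070.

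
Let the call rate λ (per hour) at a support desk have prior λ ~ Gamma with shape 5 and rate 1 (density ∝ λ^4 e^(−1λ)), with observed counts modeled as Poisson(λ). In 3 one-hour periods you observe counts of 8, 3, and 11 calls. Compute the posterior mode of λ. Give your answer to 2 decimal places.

Σxᵢ = 8+3+11 = 22, with n = 3.
Posterior ∝ λ^4e^(−1λ) · λ^22e^(−3λ) = λ^26e^(−4λ), i.e. Gamma(shape=27, rate=4).
The mode of a Gamma(a, b) with a ≥ 1 (shape–rate) is (a−1)/b = 26/4 ≈ 6.50.

λ̂_MAP = 6.50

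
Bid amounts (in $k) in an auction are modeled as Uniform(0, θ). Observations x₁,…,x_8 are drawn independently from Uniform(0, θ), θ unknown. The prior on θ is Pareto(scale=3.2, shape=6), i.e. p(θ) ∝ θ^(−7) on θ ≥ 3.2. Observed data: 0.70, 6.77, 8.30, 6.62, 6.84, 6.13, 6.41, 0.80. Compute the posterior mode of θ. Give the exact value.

θ̂_MAP = 8.30

The Uniform(0, θ) likelihood is θ^(−n) for θ ≥ max(xᵢ), zero otherwise. Here max(xᵢ) = 8.30.
Posterior ∝ θ^(−7) · θ^(−8) = θ^(−15) on θ ≥ max(3.2, 8.30) = 8.30.
This density is strictly decreasing in θ, so the posterior mode lies at the lower boundary of the support.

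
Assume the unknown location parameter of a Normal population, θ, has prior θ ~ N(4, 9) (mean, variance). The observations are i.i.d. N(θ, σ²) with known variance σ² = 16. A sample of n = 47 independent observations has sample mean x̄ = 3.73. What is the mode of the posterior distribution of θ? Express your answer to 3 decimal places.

n = 47, x̄ = 3.73.
For a Normal prior and Normal likelihood with known variance, the posterior is Normal; its mode equals its mean, the precision-weighted average.
Prior precision 1/σ₀² = 1/9; data precision n/σ² = 47/16 = 2.9375.
θ̂ = ((1/9)·4 + 2.9375·3.73) / (1/9 + 2.9375) = (164179/14400)/(439/144) = 164179/43900 ≈ 3.740.

θ̂_MAP = 3.740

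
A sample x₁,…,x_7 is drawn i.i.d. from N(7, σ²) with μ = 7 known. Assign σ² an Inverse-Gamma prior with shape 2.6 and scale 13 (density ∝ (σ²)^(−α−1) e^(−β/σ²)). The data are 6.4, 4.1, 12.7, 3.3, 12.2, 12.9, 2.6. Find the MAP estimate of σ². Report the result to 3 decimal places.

Sum of squared deviations about the known mean: SS = (6.4−7)² + (4.1−7)² + (12.7−7)² + (3.3−7)² + (12.2−7)² + (12.9−7)² + (2.6−7)² = 136.16.
The Normal likelihood contributes (σ²)^(−n/2) exp(−SS/(2σ²)), so the posterior is Inverse-Gamma(α + n/2, β + SS/2) = Inverse-Gamma(6.1, 81.08).
The mode of Inverse-Gamma(a, b) is b/(a+1) = 81.08/7.1 ≈ 11.420.

σ̂²_MAP = 11.420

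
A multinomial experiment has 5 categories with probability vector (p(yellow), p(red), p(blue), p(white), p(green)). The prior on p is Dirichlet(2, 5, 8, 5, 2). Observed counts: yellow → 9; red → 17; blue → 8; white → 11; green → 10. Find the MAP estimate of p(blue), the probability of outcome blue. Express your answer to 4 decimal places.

MAP estimate of p(blue) = 0.2083

The posterior is Dirichlet(αᵢ + nᵢ) = Dirichlet(11, 22, 16, 16, 12).
For a Dirichlet(a₁,…,a_K) with all aᵢ > 1, the mode has j-th component (aⱼ − 1)/(Σaᵢ − K).
Here Σaᵢ = 77 and K = 5, so p(blue) = (16 − 1)/(77 − 5) = 15/72 ≈ 0.2083.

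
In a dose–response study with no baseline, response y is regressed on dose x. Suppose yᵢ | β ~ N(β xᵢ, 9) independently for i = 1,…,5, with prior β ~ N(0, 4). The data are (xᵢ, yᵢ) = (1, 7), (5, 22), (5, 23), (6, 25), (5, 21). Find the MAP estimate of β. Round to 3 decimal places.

log p(β | y) = −Σ(yᵢ − βxᵢ)²/(2·9) − β²/(2·4) + const.
Setting the derivative to zero: Σxᵢ(yᵢ − βxᵢ)/9 − β/4 = 0, so β = Σxᵢyᵢ / (Σxᵢ² + σ²/τ²).
Σxᵢyᵢ = 1·7 + 5·22 + 5·23 + 6·25 + 5·21 = 487; Σxᵢ² = 112; σ²/τ² = 2.25.
β̂_MAP = 487 / (112 + 2.25) = 487/114.25 ≈ 4.263.

β̂_MAP = 4.263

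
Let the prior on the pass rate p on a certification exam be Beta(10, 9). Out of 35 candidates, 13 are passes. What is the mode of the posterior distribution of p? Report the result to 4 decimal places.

Prior: Beta(10, 9).
Data: 13 successes in 35 trials. The binomial likelihood contributes p^13(1−p)^22, so the posterior is Beta(10+13, 9+22) = Beta(23, 31).
For Beta(a, b) with a, b > 1 the mode is (a−1)/(a+b−2) = 22/52 ≈ 0.4231.

p̂_MAP = 0.4231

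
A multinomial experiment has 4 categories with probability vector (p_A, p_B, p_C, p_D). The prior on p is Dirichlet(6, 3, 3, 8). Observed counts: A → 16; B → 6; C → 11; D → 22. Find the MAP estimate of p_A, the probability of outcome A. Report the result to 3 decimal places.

MAP estimate of p_A = 0.296

The posterior is Dirichlet(αᵢ + nᵢ) = Dirichlet(22, 9, 14, 30).
For a Dirichlet(a₁,…,a_K) with all aᵢ > 1, the mode has j-th component (aⱼ − 1)/(Σaᵢ − K).
Here Σaᵢ = 75 and K = 4, so p_A = (22 − 1)/(75 − 4) = 21/71 ≈ 0.296.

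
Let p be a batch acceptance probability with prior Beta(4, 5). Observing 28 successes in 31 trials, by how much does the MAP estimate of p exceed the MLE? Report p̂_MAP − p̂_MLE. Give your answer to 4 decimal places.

MAP − MLE = -0.0874

Posterior is Beta(32, 8); MAP = (32−1)/(40−2) = 31/38 ≈ 0.81579.
MLE ignores the prior: p̂_MLE = k/n = 28/31 ≈ 0.90323.
Difference = 31/38 − 28/31 = -103/1178 ≈ -0.0874.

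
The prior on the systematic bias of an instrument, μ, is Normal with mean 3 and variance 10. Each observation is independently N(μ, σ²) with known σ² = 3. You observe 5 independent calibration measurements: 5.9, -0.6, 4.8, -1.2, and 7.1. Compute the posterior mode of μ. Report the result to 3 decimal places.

μ̂_MAP = 3.189

n = 5; x̄ = (5.9 + (-0.6) + 4.8 + (-1.2) + 7.1)/5 = 16/5 = 3.2.
For a Normal prior and Normal likelihood with known variance, the posterior is Normal; its mode equals its mean, the precision-weighted average.
Prior precision 1/σ₀² = 1/10 = 0.1; data precision n/σ² = 5/3.
μ̂ = (0.1·3 + (5/3)·3.2) / (0.1 + 5/3) = (169/30)/(53/30) = 169/53 ≈ 3.189.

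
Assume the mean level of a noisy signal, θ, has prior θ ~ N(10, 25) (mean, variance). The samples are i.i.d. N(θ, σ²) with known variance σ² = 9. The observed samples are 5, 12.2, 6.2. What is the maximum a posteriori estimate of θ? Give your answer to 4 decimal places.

θ̂_MAP = 8.0357

n = 3; x̄ = (5 + 12.2 + 6.2)/3 = 23.4/3 = 7.8.
For a Normal prior and Normal likelihood with known variance, the posterior is Normal; its mode equals its mean, the precision-weighted average.
Prior precision 1/σ₀² = 1/25 = 0.04; data precision n/σ² = 3/9 = 1/3.
θ̂ = (0.04·10 + (1/3)·7.8) / (0.04 + 1/3) = 3/(28/75) = 225/28 ≈ 8.0357.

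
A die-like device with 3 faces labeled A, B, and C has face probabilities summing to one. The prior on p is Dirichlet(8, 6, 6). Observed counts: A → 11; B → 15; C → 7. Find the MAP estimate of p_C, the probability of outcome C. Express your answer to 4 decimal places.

The posterior is Dirichlet(αᵢ + nᵢ) = Dirichlet(19, 21, 13).
For a Dirichlet(a₁,…,a_K) with all aᵢ > 1, the mode has j-th component (aⱼ − 1)/(Σaᵢ − K).
Here Σaᵢ = 53 and K = 3, so p_C = (13 − 1)/(53 − 3) = 12/50 ≈ 0.2400.

MAP estimate of p_C = 0.2400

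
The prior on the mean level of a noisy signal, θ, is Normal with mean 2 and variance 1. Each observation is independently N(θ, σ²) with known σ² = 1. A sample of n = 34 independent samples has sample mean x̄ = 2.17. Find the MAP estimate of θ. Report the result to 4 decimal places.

n = 34, x̄ = 2.17.
For a Normal prior and Normal likelihood with known variance, the posterior is Normal; its mode equals its mean, the precision-weighted average.
Prior precision 1/σ₀² = 1/1 = 1; data precision n/σ² = 34/1 = 34.
θ̂ = (1·2 + 34·2.17) / (1 + 34) = 75.78/35 = 3789/1750 ≈ 2.1651.

θ̂_MAP = 2.1651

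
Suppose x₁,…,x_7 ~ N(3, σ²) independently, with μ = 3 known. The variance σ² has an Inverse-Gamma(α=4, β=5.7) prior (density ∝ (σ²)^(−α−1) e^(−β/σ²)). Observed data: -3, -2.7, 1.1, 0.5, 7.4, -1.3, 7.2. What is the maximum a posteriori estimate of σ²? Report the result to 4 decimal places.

Sum of squared deviations about the known mean: SS = (-3−3)² + (-2.7−3)² + (1.1−3)² + (0.5−3)² + (7.4−3)² + (-1.3−3)² + (7.2−3)² = 133.84.
The Normal likelihood contributes (σ²)^(−n/2) exp(−SS/(2σ²)), so the posterior is Inverse-Gamma(α + n/2, β + SS/2) = Inverse-Gamma(7.5, 72.62).
The mode of Inverse-Gamma(a, b) is b/(a+1) = 72.62/8.5 ≈ 8.5435.

σ̂²_MAP = 8.5435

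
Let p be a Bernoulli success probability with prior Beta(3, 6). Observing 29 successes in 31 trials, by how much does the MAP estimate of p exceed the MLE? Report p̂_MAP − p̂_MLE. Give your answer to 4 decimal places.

Posterior is Beta(32, 8); MAP = (32−1)/(40−2) = 31/38 ≈ 0.81579.
MLE ignores the prior: p̂_MLE = k/n = 29/31 ≈ 0.93548.
Difference = 31/38 − 29/31 = -141/1178 ≈ -0.1197.

MAP − MLE = -0.1197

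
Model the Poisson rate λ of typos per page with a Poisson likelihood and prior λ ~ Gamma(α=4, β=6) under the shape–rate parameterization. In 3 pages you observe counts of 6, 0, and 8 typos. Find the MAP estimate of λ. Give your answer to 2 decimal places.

λ̂_MAP = 1.89

Σxᵢ = 6+0+8 = 14, with n = 3.
Posterior ∝ λ^3e^(−6λ) · λ^14e^(−3λ) = λ^17e^(−9λ), i.e. Gamma(shape=18, rate=9).
The mode of a Gamma(a, b) with a ≥ 1 (shape–rate) is (a−1)/b = 17/9 ≈ 1.89.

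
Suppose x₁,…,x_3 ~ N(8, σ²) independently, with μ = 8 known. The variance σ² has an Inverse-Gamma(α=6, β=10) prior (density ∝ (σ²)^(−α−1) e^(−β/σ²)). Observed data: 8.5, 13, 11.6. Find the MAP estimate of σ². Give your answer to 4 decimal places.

Sum of squared deviations about the known mean: SS = (8.5−8)² + (13−8)² + (11.6−8)² = 38.21.
The Normal likelihood contributes (σ²)^(−n/2) exp(−SS/(2σ²)), so the posterior is Inverse-Gamma(α + n/2, β + SS/2) = Inverse-Gamma(7.5, 29.105).
The mode of Inverse-Gamma(a, b) is b/(a+1) = 29.105/8.5 ≈ 3.4241.

σ̂²_MAP = 3.4241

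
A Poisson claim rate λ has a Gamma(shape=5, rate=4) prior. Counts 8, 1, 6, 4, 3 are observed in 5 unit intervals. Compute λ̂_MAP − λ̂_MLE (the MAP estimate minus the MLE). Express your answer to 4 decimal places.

Σxᵢ = 22. Posterior is Gamma(27, 9); MAP = (27−1)/9 = 26/9 ≈ 2.88889.
MLE = x̄ = 22/5 ≈ 4.40000.
Difference = 26/9 − 22/5 = -68/45 ≈ -1.5111.

MAP − MLE = -1.5111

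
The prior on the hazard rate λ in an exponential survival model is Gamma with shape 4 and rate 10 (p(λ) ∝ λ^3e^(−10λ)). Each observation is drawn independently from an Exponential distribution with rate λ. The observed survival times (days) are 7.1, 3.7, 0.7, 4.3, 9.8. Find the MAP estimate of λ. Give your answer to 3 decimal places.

The Exponential(rate=λ) likelihood is ∝ λ^n e^(−λΣtᵢ). Here n = 5 and Σtᵢ = 7.1 + 3.7 + 0.7 + 4.3 + 9.8 = 25.6.
Posterior ∝ λ^3e^(−10λ) · λ^5e^(−25.6λ) = λ^8e^(−35.6λ), i.e. Gamma(9, 35.6).
Mode = (a−1)/b = 8/35.6 ≈ 0.225.

λ̂_MAP = 0.225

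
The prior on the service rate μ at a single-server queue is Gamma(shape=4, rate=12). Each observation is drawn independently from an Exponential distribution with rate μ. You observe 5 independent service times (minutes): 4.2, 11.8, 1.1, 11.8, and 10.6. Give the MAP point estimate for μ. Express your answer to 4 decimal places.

μ̂_MAP = 0.1553

The Exponential(rate=μ) likelihood is ∝ μ^n e^(−μΣtᵢ). Here n = 5 and Σtᵢ = 4.2 + 11.8 + 1.1 + 11.8 + 10.6 = 39.5.
Posterior ∝ μ^3e^(−12μ) · μ^5e^(−39.5μ) = μ^8e^(−51.5μ), i.e. Gamma(9, 51.5).
Mode = (a−1)/b = 8/51.5 ≈ 0.1553.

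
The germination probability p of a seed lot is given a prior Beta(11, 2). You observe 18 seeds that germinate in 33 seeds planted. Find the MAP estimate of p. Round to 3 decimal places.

Prior: Beta(11, 2).
Data: 18 successes in 33 trials. The binomial likelihood contributes p^18(1−p)^15, so the posterior is Beta(11+18, 2+15) = Beta(29, 17).
For Beta(a, b) with a, b > 1 the mode is (a−1)/(a+b−2) = 28/44 ≈ 0.636.

p̂_MAP = 0.636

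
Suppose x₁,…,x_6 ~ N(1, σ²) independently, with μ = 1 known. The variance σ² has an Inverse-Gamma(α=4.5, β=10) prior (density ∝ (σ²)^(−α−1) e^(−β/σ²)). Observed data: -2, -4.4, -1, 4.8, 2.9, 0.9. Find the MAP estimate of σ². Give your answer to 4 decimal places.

Sum of squared deviations about the known mean: SS = (-2−1)² + (-4.4−1)² + (-1−1)² + (4.8−1)² + (2.9−1)² + (0.9−1)² = 60.22.
The Normal likelihood contributes (σ²)^(−n/2) exp(−SS/(2σ²)), so the posterior is Inverse-Gamma(α + n/2, β + SS/2) = Inverse-Gamma(7.5, 40.11).
The mode of Inverse-Gamma(a, b) is b/(a+1) = 40.11/8.5 ≈ 4.7188.

σ̂²_MAP = 4.7188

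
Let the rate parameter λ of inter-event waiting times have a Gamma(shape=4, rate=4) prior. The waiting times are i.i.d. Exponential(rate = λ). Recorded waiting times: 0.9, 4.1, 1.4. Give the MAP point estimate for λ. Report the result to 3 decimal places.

λ̂_MAP = 0.577

The Exponential(rate=λ) likelihood is ∝ λ^n e^(−λΣtᵢ). Here n = 3 and Σtᵢ = 0.9 + 4.1 + 1.4 = 6.4.
Posterior ∝ λ^3e^(−4λ) · λ^3e^(−6.4λ) = λ^6e^(−10.4λ), i.e. Gamma(7, 10.4).
Mode = (a−1)/b = 6/10.4 ≈ 0.577.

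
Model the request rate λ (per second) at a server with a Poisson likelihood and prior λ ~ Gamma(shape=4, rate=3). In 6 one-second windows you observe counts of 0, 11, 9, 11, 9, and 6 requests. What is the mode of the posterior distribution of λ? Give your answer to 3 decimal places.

λ̂_MAP = 5.444

Σxᵢ = 0+11+9+11+9+6 = 46, with n = 6.
Posterior ∝ λ^3e^(−3λ) · λ^46e^(−6λ) = λ^49e^(−9λ), i.e. Gamma(shape=50, rate=9).
The mode of a Gamma(a, b) with a ≥ 1 (shape–rate) is (a−1)/b = 49/9 ≈ 5.444.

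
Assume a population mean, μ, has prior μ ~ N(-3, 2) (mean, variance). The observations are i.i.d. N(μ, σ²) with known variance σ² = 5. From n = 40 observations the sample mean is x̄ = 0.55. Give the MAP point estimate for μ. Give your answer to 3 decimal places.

μ̂_MAP = 0.341

n = 40, x̄ = 0.55.
For a Normal prior and Normal likelihood with known variance, the posterior is Normal; its mode equals its mean, the precision-weighted average.
Prior precision 1/σ₀² = 1/2 = 0.5; data precision n/σ² = 40/5 = 8.
μ̂ = (0.5·(-3) + 8·0.55) / (0.5 + 8) = 2.9/8.5 = 29/85 ≈ 0.341.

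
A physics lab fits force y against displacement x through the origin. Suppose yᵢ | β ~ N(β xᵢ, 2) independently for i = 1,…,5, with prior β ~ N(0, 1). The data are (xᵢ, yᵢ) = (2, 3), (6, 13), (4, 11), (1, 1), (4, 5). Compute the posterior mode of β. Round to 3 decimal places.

log p(β | y) = −Σ(yᵢ − βxᵢ)²/(2·2) − β²/(2·1) + const.
Setting the derivative to zero: Σxᵢ(yᵢ − βxᵢ)/2 − β/1 = 0, so β = Σxᵢyᵢ / (Σxᵢ² + σ²/τ²).
Σxᵢyᵢ = 2·3 + 6·13 + 4·11 + 1·1 + 4·5 = 149; Σxᵢ² = 73; σ²/τ² = 2.
β̂_MAP = 149 / (73 + 2) = 149/75 ≈ 1.987.

β̂_MAP = 1.987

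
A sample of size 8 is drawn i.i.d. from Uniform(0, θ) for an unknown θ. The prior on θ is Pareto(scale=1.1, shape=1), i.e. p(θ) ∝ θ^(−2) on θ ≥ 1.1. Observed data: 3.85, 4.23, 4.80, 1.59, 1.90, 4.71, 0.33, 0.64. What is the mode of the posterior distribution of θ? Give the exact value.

θ̂_MAP = 4.80

The Uniform(0, θ) likelihood is θ^(−n) for θ ≥ max(xᵢ), zero otherwise. Here max(xᵢ) = 4.80.
Posterior ∝ θ^(−2) · θ^(−8) = θ^(−10) on θ ≥ max(1.1, 4.80) = 4.80.
This density is strictly decreasing in θ, so the posterior mode lies at the lower boundary of the support.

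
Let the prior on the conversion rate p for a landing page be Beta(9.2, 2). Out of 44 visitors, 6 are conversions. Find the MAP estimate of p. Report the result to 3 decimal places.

p̂_MAP = 0.267

Prior: Beta(9.2, 2).
Data: 6 successes in 44 trials. The binomial likelihood contributes p^6(1−p)^38, so the posterior is Beta(9.2+6, 2+38) = Beta(15.2, 40).
For Beta(a, b) with a, b > 1 the mode is (a−1)/(a+b−2) = 14.2/53.2 ≈ 0.267.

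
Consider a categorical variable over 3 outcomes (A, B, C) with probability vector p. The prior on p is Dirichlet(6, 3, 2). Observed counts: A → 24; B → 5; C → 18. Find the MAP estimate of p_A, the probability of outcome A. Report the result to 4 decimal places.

MAP estimate of p_A = 0.5273

The posterior is Dirichlet(αᵢ + nᵢ) = Dirichlet(30, 8, 20).
For a Dirichlet(a₁,…,a_K) with all aᵢ > 1, the mode has j-th component (aⱼ − 1)/(Σaᵢ − K).
Here Σaᵢ = 58 and K = 3, so p_A = (30 − 1)/(58 − 3) = 29/55 ≈ 0.5273.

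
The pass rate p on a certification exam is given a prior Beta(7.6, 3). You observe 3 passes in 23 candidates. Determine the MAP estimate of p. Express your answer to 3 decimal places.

Prior: Beta(7.6, 3).
Data: 3 successes in 23 trials. The binomial likelihood contributes p^3(1−p)^20, so the posterior is Beta(7.6+3, 3+20) = Beta(10.6, 23).
For Beta(a, b) with a, b > 1 the mode is (a−1)/(a+b−2) = 9.6/31.6 ≈ 0.304.

p̂_MAP = 0.304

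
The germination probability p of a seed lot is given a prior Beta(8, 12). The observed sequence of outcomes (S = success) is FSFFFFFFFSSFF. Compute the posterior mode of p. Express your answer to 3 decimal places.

Prior: Beta(8, 12).
Data: 3 successes in 13 trials (from the sequence). The binomial likelihood contributes p^3(1−p)^10, so the posterior is Beta(8+3, 12+10) = Beta(11, 22).
For Beta(a, b) with a, b > 1 the mode is (a−1)/(a+b−2) = 10/31 ≈ 0.323.

p̂_MAP = 0.323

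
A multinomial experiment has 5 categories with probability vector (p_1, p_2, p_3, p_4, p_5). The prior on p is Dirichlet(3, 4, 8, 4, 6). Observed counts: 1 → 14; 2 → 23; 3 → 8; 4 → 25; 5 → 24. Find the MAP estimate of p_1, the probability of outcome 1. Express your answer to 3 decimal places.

The posterior is Dirichlet(αᵢ + nᵢ) = Dirichlet(17, 27, 16, 29, 30).
For a Dirichlet(a₁,…,a_K) with all aᵢ > 1, the mode has j-th component (aⱼ − 1)/(Σaᵢ − K).
Here Σaᵢ = 119 and K = 5, so p_1 = (17 − 1)/(119 − 5) = 16/114 ≈ 0.140.

MAP estimate: 0.140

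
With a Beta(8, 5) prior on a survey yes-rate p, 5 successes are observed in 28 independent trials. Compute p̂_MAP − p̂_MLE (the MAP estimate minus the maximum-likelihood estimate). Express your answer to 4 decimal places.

Posterior is Beta(13, 28); MAP = (13−1)/(41−2) = 12/39 ≈ 0.30769.
MLE ignores the prior: p̂_MLE = k/n = 5/28 ≈ 0.17857.
Difference = 12/39 − 5/28 = 47/364 ≈ 0.1291.

MAP − MLE = 0.1291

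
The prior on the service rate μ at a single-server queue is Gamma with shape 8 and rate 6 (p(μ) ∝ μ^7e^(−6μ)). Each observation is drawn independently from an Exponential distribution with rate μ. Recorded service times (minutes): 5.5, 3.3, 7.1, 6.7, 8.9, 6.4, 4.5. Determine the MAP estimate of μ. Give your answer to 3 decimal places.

The Exponential(rate=μ) likelihood is ∝ μ^n e^(−μΣtᵢ). Here n = 7 and Σtᵢ = 5.5 + 3.3 + 7.1 + 6.7 + 8.9 + 6.4 + 4.5 = 42.4.
Posterior ∝ μ^7e^(−6μ) · μ^7e^(−42.4μ) = μ^14e^(−48.4μ), i.e. Gamma(15, 48.4).
Mode = (a−1)/b = 14/48.4 ≈ 0.289.

μ̂_MAP = 0.289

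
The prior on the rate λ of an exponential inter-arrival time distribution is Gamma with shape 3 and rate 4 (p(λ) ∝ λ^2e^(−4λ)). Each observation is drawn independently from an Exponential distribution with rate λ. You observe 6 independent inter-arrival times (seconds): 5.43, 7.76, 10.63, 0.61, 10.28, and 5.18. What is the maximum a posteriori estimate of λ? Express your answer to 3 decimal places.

The Exponential(rate=λ) likelihood is ∝ λ^n e^(−λΣtᵢ). Here n = 6 and Σtᵢ = 5.43 + 7.76 + 10.63 + 0.61 + 10.28 + 5.18 = 39.89.
Posterior ∝ λ^2e^(−4λ) · λ^6e^(−39.89λ) = λ^8e^(−43.89λ), i.e. Gamma(9, 43.89).
Mode = (a−1)/b = 8/43.89 ≈ 0.182.

λ̂_MAP = 0.182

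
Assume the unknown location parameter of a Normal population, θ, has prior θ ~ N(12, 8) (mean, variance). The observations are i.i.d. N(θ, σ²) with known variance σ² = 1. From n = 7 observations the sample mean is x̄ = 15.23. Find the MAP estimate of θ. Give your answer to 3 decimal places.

θ̂_MAP = 15.173

n = 7, x̄ = 15.23.
For a Normal prior and Normal likelihood with known variance, the posterior is Normal; its mode equals its mean, the precision-weighted average.
Prior precision 1/σ₀² = 1/8 = 0.125; data precision n/σ² = 7/1 = 7.
θ̂ = (0.125·12 + 7·15.23) / (0.125 + 7) = 108.11/7.125 = 1138/75 ≈ 15.173.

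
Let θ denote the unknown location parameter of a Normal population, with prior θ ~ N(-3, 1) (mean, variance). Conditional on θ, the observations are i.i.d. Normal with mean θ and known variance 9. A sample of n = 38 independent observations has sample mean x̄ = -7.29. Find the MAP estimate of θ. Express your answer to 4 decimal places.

n = 38, x̄ = -7.29.
For a Normal prior and Normal likelihood with known variance, the posterior is Normal; its mode equals its mean, the precision-weighted average.
Prior precision 1/σ₀² = 1/1 = 1; data precision n/σ² = 38/9.
θ̂ = (1·(-3) + (38/9)·(-7.29)) / (1 + 38/9) = (-33.78)/(47/9) = -15201/2350 ≈ -6.4685.

θ̂_MAP = -6.4685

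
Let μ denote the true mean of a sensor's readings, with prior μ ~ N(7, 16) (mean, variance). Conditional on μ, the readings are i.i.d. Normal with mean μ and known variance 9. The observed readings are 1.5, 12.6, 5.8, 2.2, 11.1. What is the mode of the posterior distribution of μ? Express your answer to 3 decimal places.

n = 5; x̄ = (1.5 + 12.6 + 5.8 + 2.2 + 11.1)/5 = 33.2/5 = 6.64.
For a Normal prior and Normal likelihood with known variance, the posterior is Normal; its mode equals its mean, the precision-weighted average.
Prior precision 1/σ₀² = 1/16 = 0.0625; data precision n/σ² = 5/9.
μ̂ = (0.0625·7 + (5/9)·6.64) / (0.0625 + 5/9) = (2971/720)/(89/144) = 2971/445 ≈ 6.676.

μ̂_MAP = 6.676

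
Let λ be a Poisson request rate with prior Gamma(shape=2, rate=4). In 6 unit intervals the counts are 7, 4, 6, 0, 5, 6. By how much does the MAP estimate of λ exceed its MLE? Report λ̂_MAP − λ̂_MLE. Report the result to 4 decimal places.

Σxᵢ = 28. Posterior is Gamma(30, 10); MAP = (30−1)/10 = 29/10 ≈ 2.90000.
MLE = x̄ = 28/6 ≈ 4.66667.
Difference = 29/10 − 28/6 = -53/30 ≈ -1.7667.

MAP − MLE = -1.7667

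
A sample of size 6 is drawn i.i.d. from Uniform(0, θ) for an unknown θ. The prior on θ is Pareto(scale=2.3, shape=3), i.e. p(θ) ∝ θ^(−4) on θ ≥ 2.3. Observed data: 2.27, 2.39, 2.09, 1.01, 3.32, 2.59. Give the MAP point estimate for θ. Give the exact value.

The Uniform(0, θ) likelihood is θ^(−n) for θ ≥ max(xᵢ), zero otherwise. Here max(xᵢ) = 3.32.
Posterior ∝ θ^(−4) · θ^(−6) = θ^(−10) on θ ≥ max(2.3, 3.32) = 3.32.
This density is strictly decreasing in θ, so the posterior mode lies at the lower boundary of the support.

θ̂_MAP = 3.32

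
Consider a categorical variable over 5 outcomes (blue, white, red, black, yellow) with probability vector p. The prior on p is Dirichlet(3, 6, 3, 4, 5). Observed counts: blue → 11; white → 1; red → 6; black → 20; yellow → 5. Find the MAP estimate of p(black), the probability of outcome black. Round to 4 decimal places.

The posterior is Dirichlet(αᵢ + nᵢ) = Dirichlet(14, 7, 9, 24, 10).
For a Dirichlet(a₁,…,a_K) with all aᵢ > 1, the mode has j-th component (aⱼ − 1)/(Σaᵢ − K).
Here Σaᵢ = 64 and K = 5, so p(black) = (24 − 1)/(64 − 5) = 23/59 ≈ 0.3898.

MAP estimate of p(black) = 0.3898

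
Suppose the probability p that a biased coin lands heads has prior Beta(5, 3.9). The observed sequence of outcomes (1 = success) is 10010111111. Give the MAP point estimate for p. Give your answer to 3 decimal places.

p̂_MAP = 0.670

Prior: Beta(5, 3.9).
Data: 8 successes in 11 trials (from the sequence). The binomial likelihood contributes p^8(1−p)^3, so the posterior is Beta(5+8, 3.9+3) = Beta(13, 6.9).
For Beta(a, b) with a, b > 1 the mode is (a−1)/(a+b−2) = 12/17.9 ≈ 0.670.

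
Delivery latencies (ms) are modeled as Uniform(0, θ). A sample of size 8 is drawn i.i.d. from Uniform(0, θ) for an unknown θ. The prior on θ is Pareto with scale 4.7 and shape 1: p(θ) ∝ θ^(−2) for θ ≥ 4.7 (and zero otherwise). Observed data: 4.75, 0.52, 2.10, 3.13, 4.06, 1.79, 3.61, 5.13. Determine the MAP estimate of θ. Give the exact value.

θ̂_MAP = 5.13

The Uniform(0, θ) likelihood is θ^(−n) for θ ≥ max(xᵢ), zero otherwise. Here max(xᵢ) = 5.13.
Posterior ∝ θ^(−2) · θ^(−8) = θ^(−10) on θ ≥ max(4.7, 5.13) = 5.13.
This density is strictly decreasing in θ, so the posterior mode lies at the lower boundary of the support.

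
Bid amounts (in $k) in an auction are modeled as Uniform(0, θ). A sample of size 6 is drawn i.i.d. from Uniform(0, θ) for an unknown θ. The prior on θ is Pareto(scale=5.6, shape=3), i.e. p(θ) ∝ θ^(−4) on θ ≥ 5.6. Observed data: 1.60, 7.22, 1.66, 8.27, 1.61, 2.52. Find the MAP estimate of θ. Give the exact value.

θ̂_MAP = 8.27

The Uniform(0, θ) likelihood is θ^(−n) for θ ≥ max(xᵢ), zero otherwise. Here max(xᵢ) = 8.27.
Posterior ∝ θ^(−4) · θ^(−6) = θ^(−10) on θ ≥ max(5.6, 8.27) = 8.27.
This density is strictly decreasing in θ, so the posterior mode lies at the lower boundary of the support.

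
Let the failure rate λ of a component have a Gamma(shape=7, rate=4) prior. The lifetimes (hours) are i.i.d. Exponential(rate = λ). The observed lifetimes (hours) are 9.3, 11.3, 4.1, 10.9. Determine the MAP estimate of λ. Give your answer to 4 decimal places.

The Exponential(rate=λ) likelihood is ∝ λ^n e^(−λΣtᵢ). Here n = 4 and Σtᵢ = 9.3 + 11.3 + 4.1 + 10.9 = 35.6.
Posterior ∝ λ^6e^(−4λ) · λ^4e^(−35.6λ) = λ^10e^(−39.6λ), i.e. Gamma(11, 39.6).
Mode = (a−1)/b = 10/39.6 ≈ 0.2525.

λ̂_MAP = 0.2525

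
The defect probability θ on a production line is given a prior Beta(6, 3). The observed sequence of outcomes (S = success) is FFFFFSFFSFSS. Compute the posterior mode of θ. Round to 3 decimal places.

θ̂_MAP = 0.474

Prior: Beta(6, 3).
Data: 4 successes in 12 trials (from the sequence). The binomial likelihood contributes θ^4(1−θ)^8, so the posterior is Beta(6+4, 3+8) = Beta(10, 11).
For Beta(a, b) with a, b > 1 the mode is (a−1)/(a+b−2) = 9/19 ≈ 0.474.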